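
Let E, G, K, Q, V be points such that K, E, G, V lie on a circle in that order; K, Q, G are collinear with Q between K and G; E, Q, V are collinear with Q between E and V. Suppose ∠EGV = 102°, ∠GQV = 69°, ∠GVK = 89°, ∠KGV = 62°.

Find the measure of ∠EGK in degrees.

1. ∠EQK = 69°  [vertical angles at Q]
2. ∠GEK = 91°  [cyclic KEGV, opposite ∠E+∠V]
3. ∠KEV = 62°  [same arc KV]
4. ∠EKG = 49°  [△KQE]
5. ∠EGK = 40°  [△KEG]

∠EGK = 40°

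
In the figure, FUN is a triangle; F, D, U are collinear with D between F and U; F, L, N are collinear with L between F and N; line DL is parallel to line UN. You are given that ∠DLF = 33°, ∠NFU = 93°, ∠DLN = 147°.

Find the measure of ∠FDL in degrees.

∠FDL = 54°

1. ∠FNU = 33°  [DL∥UN, corresponding at L]
2. ∠FUN = 54°  [△FUN]
3. ∠FDL = 54°  [DL∥UN, corresponding at D]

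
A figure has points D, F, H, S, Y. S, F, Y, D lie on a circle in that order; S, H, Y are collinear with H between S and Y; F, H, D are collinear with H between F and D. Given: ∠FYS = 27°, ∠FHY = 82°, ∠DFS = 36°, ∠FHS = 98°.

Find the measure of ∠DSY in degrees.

∠DSY = 71°

1. ∠FDS = 27°  [same arc SF]
2. ∠DHS = 82°  [vertical angles at H]
3. ∠DSY = 71°  [△SHD]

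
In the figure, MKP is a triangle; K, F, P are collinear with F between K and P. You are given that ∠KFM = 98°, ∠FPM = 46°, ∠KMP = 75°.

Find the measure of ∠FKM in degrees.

∠FKM = 59°

1. ∠KPM = 46°  [F on ray PK]
2. ∠MKP = 59°  [△MKP]
3. ∠FKM = 59°  [F on ray KP]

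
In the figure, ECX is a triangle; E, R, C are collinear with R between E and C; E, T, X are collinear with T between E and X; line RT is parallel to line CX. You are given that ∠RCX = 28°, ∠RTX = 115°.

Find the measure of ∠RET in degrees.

∠RET = 87°

1. ∠ECX = 28°  [R on ray CE]
2. ∠ETR = 65°  [linear pair at T on EX]
3. ∠ERT = 28°  [RT∥CX, corresponding at R]
4. ∠RET = 87°  [△ERT]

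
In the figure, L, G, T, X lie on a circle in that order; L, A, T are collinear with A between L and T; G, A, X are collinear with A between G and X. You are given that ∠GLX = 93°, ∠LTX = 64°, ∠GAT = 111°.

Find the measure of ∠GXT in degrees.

1. ∠LGX = 64°  [same arc LX]
2. ∠GAL = 69°  [linear pair at A on LT]
3. ∠GLT = 47°  [△LAG]
4. ∠GXT = 47°  [same arc GT]

∠GXT = 47°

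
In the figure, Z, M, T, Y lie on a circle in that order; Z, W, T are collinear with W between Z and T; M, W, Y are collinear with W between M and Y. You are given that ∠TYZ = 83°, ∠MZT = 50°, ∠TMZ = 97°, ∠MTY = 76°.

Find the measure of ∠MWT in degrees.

∠MWT = 93°

1. ∠MYT = 50°  [same arc MT]
2. ∠MTZ = 33°  [△ZMT]
3. ∠TMY = 54°  [△MTY]
4. ∠MWT = 93°  [△MWT]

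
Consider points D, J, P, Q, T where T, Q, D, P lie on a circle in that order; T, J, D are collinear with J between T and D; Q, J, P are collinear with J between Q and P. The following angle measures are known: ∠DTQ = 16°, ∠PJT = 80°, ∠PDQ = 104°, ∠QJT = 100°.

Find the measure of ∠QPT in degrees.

∠QPT = 40°

1. ∠PQT = 64°  [△TJQ]
2. ∠PTQ = 76°  [cyclic TQDP, opposite ∠T+∠D]
3. ∠QPT = 40°  [△TQP]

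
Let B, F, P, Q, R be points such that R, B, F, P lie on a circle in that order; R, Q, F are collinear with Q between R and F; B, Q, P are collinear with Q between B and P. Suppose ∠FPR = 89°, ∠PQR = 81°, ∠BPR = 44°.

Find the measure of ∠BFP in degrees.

∠BFP = 80°

1. ∠FBR = 91°  [cyclic RBFP, opposite ∠B+∠P]
2. ∠BQF = 81°  [vertical angles at Q]
3. ∠BFR = 44°  [same arc RB]
4. ∠BRF = 45°  [△RBF]
5. ∠FBP = 55°  [△BQF]
6. ∠BPF = 45°  [same arc BF]
7. ∠BFP = 80°  [△BFP]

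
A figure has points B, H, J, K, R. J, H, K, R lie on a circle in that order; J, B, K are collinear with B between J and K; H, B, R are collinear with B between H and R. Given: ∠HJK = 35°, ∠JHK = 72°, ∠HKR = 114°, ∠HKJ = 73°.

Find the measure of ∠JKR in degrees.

1. ∠HJR = 66°  [cyclic JHKR, opposite ∠J+∠K]
2. ∠HRJ = 73°  [same arc JH]
3. ∠JHR = 41°  [△JHR]
4. ∠JKR = 41°  [same arc JR]

∠JKR = 41°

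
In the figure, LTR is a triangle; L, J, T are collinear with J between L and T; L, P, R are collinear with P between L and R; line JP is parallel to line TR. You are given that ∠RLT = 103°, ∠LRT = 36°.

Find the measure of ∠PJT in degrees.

∠PJT = 139°

1. ∠LTR = 41°  [△LTR]
2. ∠LJP = 41°  [JP∥TR, corresponding at J]
3. ∠PJT = 139°  [linear pair at J on LT]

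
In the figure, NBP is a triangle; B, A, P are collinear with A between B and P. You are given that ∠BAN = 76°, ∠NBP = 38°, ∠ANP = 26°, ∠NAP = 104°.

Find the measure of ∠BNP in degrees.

1. ∠APN = 50°  [△NAP]
2. ∠BPN = 50°  [A on ray PB]
3. ∠BNP = 92°  [△NBP]

∠BNP = 92°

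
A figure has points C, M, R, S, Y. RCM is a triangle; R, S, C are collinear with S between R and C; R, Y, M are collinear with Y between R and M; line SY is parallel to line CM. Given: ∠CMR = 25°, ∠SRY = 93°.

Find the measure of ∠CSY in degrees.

∠CSY = 118°

1. ∠RYS = 25°  [SY∥CM, corresponding at Y]
2. ∠RSY = 62°  [△RSY]
3. ∠CSY = 118°  [linear pair at S on RC]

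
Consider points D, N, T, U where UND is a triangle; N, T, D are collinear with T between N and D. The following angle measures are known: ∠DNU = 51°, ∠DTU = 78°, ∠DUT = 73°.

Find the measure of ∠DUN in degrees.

∠DUN = 100°

1. ∠TDU = 29°  [△UTD]
2. ∠NDU = 29°  [T on ray DN]
3. ∠DUN = 100°  [△UND]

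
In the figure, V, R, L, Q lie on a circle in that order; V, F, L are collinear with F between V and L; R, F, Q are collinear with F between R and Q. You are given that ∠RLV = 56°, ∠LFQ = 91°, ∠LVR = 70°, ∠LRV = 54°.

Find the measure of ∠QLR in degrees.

1. ∠RQV = 56°  [same arc VR]
2. ∠RFV = 91°  [vertical angles at F]
3. ∠QRV = 19°  [△VFR]
4. ∠QVR = 105°  [△VRQ]
5. ∠QLR = 75°  [cyclic VRLQ, opposite ∠V+∠L]

∠QLR = 75°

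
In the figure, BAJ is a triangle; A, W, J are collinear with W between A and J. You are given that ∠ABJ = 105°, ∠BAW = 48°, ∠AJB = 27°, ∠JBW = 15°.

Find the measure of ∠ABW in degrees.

∠ABW = 90°

1. ∠BJW = 27°  [W on ray JA]
2. ∠BWJ = 138°  [△BWJ]
3. ∠AWB = 42°  [linear pair at W on AJ]
4. ∠ABW = 90°  [△BAW]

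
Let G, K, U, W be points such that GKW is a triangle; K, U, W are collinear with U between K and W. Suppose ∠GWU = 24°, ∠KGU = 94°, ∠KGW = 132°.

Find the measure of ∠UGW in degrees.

1. ∠GWK = 24°  [U on ray WK]
2. ∠GKW = 24°  [△GKW]
3. ∠GKU = 24°  [U on ray KW]
4. ∠GUK = 62°  [△GKU]
5. ∠GUW = 118°  [linear pair at U on KW]
6. ∠UGW = 38°  [△GUW]

∠UGW = 38°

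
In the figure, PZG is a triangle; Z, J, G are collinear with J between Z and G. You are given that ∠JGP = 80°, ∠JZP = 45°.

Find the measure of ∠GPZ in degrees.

1. ∠PGZ = 80°  [J on ray GZ]
2. ∠GZP = 45°  [J on ray ZG]
3. ∠GPZ = 55°  [△PZG]

∠GPZ = 55°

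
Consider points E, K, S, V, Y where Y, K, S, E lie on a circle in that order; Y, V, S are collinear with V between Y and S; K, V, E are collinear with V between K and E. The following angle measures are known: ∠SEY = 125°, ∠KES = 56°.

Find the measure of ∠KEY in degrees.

∠KEY = 69°

1. ∠SKY = 55°  [cyclic YKSE, opposite ∠K+∠E]
2. ∠KYS = 56°  [same arc KS]
3. ∠KSY = 69°  [△YKS]
4. ∠KEY = 69°  [same arc YK]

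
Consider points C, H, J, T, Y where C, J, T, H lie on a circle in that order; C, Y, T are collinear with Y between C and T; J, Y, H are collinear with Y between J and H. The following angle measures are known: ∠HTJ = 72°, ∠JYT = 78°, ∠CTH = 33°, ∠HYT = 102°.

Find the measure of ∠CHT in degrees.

1. ∠HCJ = 108°  [cyclic CJTH, opposite ∠C+∠T]
2. ∠CYH = 78°  [vertical angles at Y]
3. ∠CJH = 33°  [same arc CH]
4. ∠CHJ = 39°  [△CJH]
5. ∠HCT = 63°  [△CYH]
6. ∠CHT = 84°  [△CTH]

∠CHT = 84°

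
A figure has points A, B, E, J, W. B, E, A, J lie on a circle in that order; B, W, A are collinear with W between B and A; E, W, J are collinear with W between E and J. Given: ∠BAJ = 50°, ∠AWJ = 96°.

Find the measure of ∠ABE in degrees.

∠ABE = 34°

1. ∠BEJ = 50°  [same arc BJ]
2. ∠BWE = 96°  [vertical angles at W]
3. ∠ABE = 34°  [△BWE]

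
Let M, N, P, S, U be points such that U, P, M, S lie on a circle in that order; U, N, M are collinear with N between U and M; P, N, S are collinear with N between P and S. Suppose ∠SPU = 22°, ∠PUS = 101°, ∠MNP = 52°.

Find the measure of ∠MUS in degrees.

1. ∠PSU = 57°  [△UPS]
2. ∠SNU = 52°  [vertical angles at N]
3. ∠MUS = 71°  [△UNS]

∠MUS = 71°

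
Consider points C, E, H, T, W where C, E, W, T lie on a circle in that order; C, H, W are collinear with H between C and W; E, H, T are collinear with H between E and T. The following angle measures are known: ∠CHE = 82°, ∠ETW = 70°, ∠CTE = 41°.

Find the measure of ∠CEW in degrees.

∠CEW = 69°

1. ∠ECW = 70°  [same arc EW]
2. ∠CWE = 41°  [same arc CE]
3. ∠CEW = 69°  [△CEW]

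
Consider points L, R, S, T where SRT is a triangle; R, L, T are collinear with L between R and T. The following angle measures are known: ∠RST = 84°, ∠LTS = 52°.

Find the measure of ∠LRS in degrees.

1. ∠RTS = 52°  [L on ray TR]
2. ∠SRT = 44°  [△SRT]
3. ∠LRS = 44°  [L on ray RT]

∠LRS = 44°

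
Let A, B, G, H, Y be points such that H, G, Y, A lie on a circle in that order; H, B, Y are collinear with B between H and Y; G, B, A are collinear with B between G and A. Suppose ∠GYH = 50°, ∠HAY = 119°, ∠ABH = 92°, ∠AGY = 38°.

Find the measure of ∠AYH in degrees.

∠AYH = 23°

1. ∠GAH = 50°  [same arc HG]
2. ∠AHY = 38°  [△HBA]
3. ∠AYH = 23°  [△HYA]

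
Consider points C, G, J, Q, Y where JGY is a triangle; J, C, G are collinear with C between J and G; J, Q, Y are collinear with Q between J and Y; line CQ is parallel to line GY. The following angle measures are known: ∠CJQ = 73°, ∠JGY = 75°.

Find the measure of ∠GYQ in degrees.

1. ∠GJY = 73°  [C on JG, Q on JY]
2. ∠GYJ = 32°  [△JGY]
3. ∠GYQ = 32°  [Q on ray YJ]

∠GYQ = 32°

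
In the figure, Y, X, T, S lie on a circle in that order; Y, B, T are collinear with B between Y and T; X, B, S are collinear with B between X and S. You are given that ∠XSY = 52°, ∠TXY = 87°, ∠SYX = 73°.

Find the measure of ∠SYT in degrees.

1. ∠SXY = 55°  [△YXS]
2. ∠TSY = 93°  [cyclic YXTS, opposite ∠X+∠S]
3. ∠STY = 55°  [same arc YS]
4. ∠SYT = 32°  [△YTS]

∠SYT = 32°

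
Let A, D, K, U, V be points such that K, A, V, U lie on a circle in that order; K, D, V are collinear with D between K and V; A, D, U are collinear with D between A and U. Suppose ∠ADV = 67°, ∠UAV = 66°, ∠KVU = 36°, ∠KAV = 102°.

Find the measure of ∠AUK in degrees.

1. ∠KDU = 67°  [vertical angles at D]
2. ∠UKV = 66°  [same arc VU]
3. ∠AUK = 47°  [△KDU]

∠AUK = 47°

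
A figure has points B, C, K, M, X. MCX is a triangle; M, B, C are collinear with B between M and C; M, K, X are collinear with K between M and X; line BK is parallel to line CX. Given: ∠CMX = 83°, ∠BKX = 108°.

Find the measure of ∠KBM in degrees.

1. ∠BMK = 83°  [B on MC, K on MX]
2. ∠BKM = 72°  [linear pair at K on MX]
3. ∠KBM = 25°  [△MBK]

∠KBM = 25°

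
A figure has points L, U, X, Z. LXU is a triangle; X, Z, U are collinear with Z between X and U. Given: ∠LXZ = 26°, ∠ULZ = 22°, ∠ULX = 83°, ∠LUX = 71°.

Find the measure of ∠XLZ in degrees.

1. ∠LUZ = 71°  [Z on ray UX]
2. ∠LZU = 87°  [△LZU]
3. ∠LZX = 93°  [linear pair at Z on XU]
4. ∠XLZ = 61°  [△LXZ]

∠XLZ = 61°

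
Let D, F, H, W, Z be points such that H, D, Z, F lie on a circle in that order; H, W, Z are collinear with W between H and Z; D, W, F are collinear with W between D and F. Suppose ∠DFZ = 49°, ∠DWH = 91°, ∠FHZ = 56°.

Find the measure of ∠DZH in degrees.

1. ∠DWZ = 89°  [linear pair at W on HZ]
2. ∠FDZ = 56°  [same arc ZF]
3. ∠DZH = 35°  [△DWZ]

∠DZH = 35°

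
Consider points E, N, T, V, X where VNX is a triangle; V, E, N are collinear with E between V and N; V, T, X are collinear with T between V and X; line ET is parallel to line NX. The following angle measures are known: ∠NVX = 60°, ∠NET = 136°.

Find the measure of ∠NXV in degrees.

1. ∠EVT = 60°  [E on VN, T on VX]
2. ∠TEV = 44°  [linear pair at E on VN]
3. ∠ETV = 76°  [△VET]
4. ∠NXV = 76°  [ET∥NX, corresponding at T]

∠NXV = 76°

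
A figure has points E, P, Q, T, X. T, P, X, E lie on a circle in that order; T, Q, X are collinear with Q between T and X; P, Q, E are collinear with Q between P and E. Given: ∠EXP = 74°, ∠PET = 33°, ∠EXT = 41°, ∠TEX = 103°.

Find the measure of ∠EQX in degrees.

1. ∠ETP = 106°  [cyclic TPXE, opposite ∠T+∠X]
2. ∠PXT = 33°  [same arc TP]
3. ∠EPT = 41°  [△TPE]
4. ∠TPX = 77°  [cyclic TPXE, opposite ∠P+∠E]
5. ∠PTX = 70°  [△TPX]
6. ∠PQT = 69°  [△TQP]
7. ∠EQX = 69°  [vertical angles at Q]

∠EQX = 69°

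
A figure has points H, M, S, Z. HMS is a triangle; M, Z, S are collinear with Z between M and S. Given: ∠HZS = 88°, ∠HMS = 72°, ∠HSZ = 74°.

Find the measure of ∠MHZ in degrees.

1. ∠HZM = 92°  [linear pair at Z on MS]
2. ∠HMZ = 72°  [Z on ray MS]
3. ∠MHZ = 16°  [△HMZ]

∠MHZ = 16°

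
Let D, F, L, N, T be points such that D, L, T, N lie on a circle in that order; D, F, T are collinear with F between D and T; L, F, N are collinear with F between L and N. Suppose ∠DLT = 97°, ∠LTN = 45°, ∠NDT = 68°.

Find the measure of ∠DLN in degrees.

1. ∠DNT = 83°  [cyclic DLTN, opposite ∠L+∠N]
2. ∠DTN = 29°  [△DTN]
3. ∠DLN = 29°  [same arc DN]

∠DLN = 29°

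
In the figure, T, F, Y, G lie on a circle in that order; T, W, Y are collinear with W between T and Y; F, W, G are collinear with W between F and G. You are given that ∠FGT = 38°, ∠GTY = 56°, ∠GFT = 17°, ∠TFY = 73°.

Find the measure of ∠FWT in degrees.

1. ∠FYT = 38°  [same arc TF]
2. ∠FTY = 69°  [△TFY]
3. ∠FWT = 94°  [△TWF]

∠FWT = 94°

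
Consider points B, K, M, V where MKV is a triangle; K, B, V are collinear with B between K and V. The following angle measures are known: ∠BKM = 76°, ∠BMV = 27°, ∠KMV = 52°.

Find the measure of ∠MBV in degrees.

1. ∠MKV = 76°  [B on ray KV]
2. ∠KVM = 52°  [△MKV]
3. ∠BVM = 52°  [B on ray VK]
4. ∠MBV = 101°  [△MBV]

∠MBV = 101°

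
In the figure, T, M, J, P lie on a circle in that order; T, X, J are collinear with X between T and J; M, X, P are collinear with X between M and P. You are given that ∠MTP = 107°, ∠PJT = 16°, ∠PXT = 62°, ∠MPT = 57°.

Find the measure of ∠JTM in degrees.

∠JTM = 46°

1. ∠PMT = 16°  [△TMP]
2. ∠JXM = 62°  [vertical angles at X]
3. ∠MXT = 118°  [linear pair at X on TJ]
4. ∠JTM = 46°  [△TXM]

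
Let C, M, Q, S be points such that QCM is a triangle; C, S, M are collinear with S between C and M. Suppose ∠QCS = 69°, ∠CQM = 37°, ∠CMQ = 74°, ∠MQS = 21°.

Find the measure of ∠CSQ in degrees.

∠CSQ = 95°

1. ∠QMS = 74°  [S on ray MC]
2. ∠MSQ = 85°  [△QSM]
3. ∠CSQ = 95°  [linear pair at S on CM]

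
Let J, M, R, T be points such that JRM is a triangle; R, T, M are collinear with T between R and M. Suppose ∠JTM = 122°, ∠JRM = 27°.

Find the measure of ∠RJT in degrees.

1. ∠JTR = 58°  [linear pair at T on RM]
2. ∠JRT = 27°  [T on ray RM]
3. ∠RJT = 95°  [△JRT]

∠RJT = 95°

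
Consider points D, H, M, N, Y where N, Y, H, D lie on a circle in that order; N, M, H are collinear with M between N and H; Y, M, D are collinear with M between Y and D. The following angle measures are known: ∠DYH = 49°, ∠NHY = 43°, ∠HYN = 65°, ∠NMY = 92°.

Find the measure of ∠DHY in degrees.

1. ∠NDY = 43°  [same arc NY]
2. ∠HNY = 72°  [△NYH]
3. ∠DYN = 16°  [△NMY]
4. ∠DNY = 121°  [△NYD]
5. ∠DHY = 59°  [cyclic NYHD, opposite ∠N+∠H]

∠DHY = 59°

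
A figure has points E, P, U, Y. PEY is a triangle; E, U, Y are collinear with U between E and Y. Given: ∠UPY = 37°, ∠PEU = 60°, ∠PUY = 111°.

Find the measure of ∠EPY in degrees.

∠EPY = 88°

1. ∠PYU = 32°  [△PUY]
2. ∠PEY = 60°  [U on ray EY]
3. ∠EYP = 32°  [U on ray YE]
4. ∠EPY = 88°  [△PEY]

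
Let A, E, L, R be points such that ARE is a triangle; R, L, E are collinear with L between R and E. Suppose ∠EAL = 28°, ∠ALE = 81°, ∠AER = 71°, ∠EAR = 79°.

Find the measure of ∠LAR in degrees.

1. ∠ALR = 99°  [linear pair at L on RE]
2. ∠ARE = 30°  [△ARE]
3. ∠ARL = 30°  [L on ray RE]
4. ∠LAR = 51°  [△ARL]

∠LAR = 51°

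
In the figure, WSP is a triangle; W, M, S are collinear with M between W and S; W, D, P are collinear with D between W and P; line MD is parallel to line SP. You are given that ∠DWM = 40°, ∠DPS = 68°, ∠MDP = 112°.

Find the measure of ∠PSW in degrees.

1. ∠PWS = 40°  [M on WS, D on WP]
2. ∠SPW = 68°  [D on ray PW]
3. ∠PSW = 72°  [△WSP]

∠PSW = 72°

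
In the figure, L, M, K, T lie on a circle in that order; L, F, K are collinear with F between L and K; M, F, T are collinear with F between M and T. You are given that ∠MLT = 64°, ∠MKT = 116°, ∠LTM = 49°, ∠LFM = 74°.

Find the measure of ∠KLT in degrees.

1. ∠LKM = 49°  [same arc LM]
2. ∠KFM = 106°  [linear pair at F on LK]
3. ∠KMT = 25°  [△MFK]
4. ∠KLT = 25°  [same arc KT]

∠KLT = 25°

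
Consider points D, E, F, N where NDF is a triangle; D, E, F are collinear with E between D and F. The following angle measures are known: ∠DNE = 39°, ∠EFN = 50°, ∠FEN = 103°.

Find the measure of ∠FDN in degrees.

∠FDN = 64°

1. ∠DEN = 77°  [linear pair at E on DF]
2. ∠EDN = 64°  [△NDE]
3. ∠FDN = 64°  [E on ray DF]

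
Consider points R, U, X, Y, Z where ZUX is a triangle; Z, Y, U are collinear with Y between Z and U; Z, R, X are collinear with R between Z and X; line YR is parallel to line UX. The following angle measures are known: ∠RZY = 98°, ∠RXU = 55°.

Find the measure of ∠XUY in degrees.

1. ∠UZX = 98°  [Y on ZU, R on ZX]
2. ∠UXZ = 55°  [R on ray XZ]
3. ∠XUZ = 27°  [△ZUX]
4. ∠XUY = 27°  [Y on ray UZ]

∠XUY = 27°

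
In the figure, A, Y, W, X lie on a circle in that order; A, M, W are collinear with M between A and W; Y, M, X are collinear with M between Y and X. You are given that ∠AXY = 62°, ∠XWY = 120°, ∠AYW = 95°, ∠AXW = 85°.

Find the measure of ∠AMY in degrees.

∠AMY = 99°

1. ∠AWY = 62°  [same arc AY]
2. ∠XAY = 60°  [cyclic AYWX, opposite ∠A+∠W]
3. ∠WAY = 23°  [△AYW]
4. ∠AYX = 58°  [△AYX]
5. ∠AMY = 99°  [△AMY]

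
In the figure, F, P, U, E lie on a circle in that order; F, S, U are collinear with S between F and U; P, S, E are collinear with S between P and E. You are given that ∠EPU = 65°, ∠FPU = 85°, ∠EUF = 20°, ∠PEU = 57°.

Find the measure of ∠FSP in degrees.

1. ∠EPF = 20°  [same arc FE]
2. ∠PFU = 57°  [same arc PU]
3. ∠FSP = 103°  [△FSP]

∠FSP = 103°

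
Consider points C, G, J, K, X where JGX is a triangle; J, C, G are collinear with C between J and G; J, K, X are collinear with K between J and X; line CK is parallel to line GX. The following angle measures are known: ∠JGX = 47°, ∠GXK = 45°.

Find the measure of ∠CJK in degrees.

∠CJK = 88°

1. ∠GXJ = 45°  [K on ray XJ]
2. ∠GJX = 88°  [△JGX]
3. ∠CJK = 88°  [C on JG, K on JX]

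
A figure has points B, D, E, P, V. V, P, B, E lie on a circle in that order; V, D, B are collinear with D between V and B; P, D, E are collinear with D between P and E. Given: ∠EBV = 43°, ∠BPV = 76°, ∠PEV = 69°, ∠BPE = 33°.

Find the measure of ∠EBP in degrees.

1. ∠EPV = 43°  [same arc VE]
2. ∠EVP = 68°  [△VPE]
3. ∠EBP = 112°  [cyclic VPBE, opposite ∠V+∠B]

∠EBP = 112°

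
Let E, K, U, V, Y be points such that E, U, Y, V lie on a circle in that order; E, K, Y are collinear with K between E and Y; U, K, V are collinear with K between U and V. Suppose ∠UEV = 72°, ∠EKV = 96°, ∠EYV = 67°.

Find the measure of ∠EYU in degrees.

∠EYU = 41°

1. ∠UYV = 108°  [cyclic EUYV, opposite ∠E+∠Y]
2. ∠UKY = 96°  [vertical angles at K]
3. ∠VKY = 84°  [linear pair at K on EY]
4. ∠UVY = 29°  [△YKV]
5. ∠VUY = 43°  [△UYV]
6. ∠EYU = 41°  [△UKY]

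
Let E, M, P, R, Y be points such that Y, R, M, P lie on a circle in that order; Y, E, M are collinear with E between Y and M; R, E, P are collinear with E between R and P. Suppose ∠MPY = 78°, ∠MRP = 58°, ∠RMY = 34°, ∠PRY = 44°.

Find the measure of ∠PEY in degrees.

∠PEY = 88°

1. ∠MYP = 58°  [same arc MP]
2. ∠RPY = 34°  [same arc YR]
3. ∠PEY = 88°  [△YEP]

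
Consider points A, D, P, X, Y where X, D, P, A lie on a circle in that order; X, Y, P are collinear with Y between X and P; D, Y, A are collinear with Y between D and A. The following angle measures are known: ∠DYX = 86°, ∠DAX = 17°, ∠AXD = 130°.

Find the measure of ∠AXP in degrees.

∠AXP = 69°

1. ∠AYP = 86°  [vertical angles at Y]
2. ∠AYX = 94°  [linear pair at Y on XP]
3. ∠AXP = 69°  [△XYA]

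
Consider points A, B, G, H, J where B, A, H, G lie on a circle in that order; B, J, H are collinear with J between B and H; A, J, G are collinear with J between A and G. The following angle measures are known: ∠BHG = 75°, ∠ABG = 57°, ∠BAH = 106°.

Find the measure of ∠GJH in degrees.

1. ∠BAG = 75°  [same arc BG]
2. ∠AGB = 48°  [△BAG]
3. ∠BGH = 74°  [cyclic BAHG, opposite ∠A+∠G]
4. ∠GBH = 31°  [△BHG]
5. ∠BJG = 101°  [△BJG]
6. ∠GJH = 79°  [linear pair at J on BH]

∠GJH = 79°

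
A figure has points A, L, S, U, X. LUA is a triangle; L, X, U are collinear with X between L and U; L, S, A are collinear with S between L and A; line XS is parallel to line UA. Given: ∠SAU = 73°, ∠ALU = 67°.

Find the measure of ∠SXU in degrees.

∠SXU = 140°

1. ∠LAU = 73°  [S on ray AL]
2. ∠AUL = 40°  [△LUA]
3. ∠LXS = 40°  [XS∥UA, corresponding at X]
4. ∠SXU = 140°  [linear pair at X on LU]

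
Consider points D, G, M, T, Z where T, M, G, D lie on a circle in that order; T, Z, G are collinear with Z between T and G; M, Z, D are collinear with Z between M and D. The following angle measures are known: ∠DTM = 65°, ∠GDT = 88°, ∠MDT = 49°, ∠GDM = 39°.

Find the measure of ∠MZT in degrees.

∠MZT = 75°

1. ∠DMT = 66°  [△TMD]
2. ∠GTM = 39°  [same arc MG]
3. ∠MZT = 75°  [△TZM]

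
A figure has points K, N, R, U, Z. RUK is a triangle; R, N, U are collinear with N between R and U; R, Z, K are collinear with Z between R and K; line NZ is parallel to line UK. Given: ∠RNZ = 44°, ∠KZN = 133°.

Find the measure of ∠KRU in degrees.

∠KRU = 89°

1. ∠NZR = 47°  [linear pair at Z on RK]
2. ∠NRZ = 89°  [△RNZ]
3. ∠KRU = 89°  [N on RU, Z on RK]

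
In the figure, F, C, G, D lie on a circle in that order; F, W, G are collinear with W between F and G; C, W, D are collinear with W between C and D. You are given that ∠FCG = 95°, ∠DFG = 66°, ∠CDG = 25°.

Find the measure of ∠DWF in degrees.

1. ∠FDG = 85°  [cyclic FCGD, opposite ∠C+∠D]
2. ∠DGF = 29°  [△FGD]
3. ∠DWG = 126°  [△GWD]
4. ∠DWF = 54°  [linear pair at W on FG]

∠DWF = 54°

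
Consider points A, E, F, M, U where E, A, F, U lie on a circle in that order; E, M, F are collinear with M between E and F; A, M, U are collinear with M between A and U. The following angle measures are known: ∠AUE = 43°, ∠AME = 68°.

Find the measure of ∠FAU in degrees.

∠FAU = 25°

1. ∠AFE = 43°  [same arc EA]
2. ∠AMF = 112°  [linear pair at M on EF]
3. ∠FAU = 25°  [△AMF]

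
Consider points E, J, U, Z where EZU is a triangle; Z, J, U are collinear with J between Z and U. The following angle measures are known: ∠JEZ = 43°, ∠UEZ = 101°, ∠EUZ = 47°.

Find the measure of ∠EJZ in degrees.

1. ∠EZU = 32°  [△EZU]
2. ∠EZJ = 32°  [J on ray ZU]
3. ∠EJZ = 105°  [△EZJ]

∠EJZ = 105°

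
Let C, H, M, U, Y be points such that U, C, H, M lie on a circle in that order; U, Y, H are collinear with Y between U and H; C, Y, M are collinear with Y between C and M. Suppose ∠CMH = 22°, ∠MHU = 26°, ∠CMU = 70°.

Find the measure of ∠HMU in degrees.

∠HMU = 92°

1. ∠CUH = 22°  [same arc CH]
2. ∠CHU = 70°  [same arc UC]
3. ∠HCU = 88°  [△UCH]
4. ∠HMU = 92°  [cyclic UCHM, opposite ∠C+∠M]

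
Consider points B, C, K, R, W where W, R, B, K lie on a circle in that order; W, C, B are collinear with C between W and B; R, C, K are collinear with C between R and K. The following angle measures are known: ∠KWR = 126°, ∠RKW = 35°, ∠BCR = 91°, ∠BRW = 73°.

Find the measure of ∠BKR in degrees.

1. ∠KBR = 54°  [cyclic WRBK, opposite ∠W+∠B]
2. ∠RBW = 35°  [same arc WR]
3. ∠BRK = 54°  [△RCB]
4. ∠BKR = 72°  [△RBK]

∠BKR = 72°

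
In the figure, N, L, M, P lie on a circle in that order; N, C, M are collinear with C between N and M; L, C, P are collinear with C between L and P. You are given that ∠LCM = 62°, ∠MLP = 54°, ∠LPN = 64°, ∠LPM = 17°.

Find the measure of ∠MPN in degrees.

∠MPN = 81°

1. ∠LMN = 64°  [△LCM]
2. ∠LNM = 17°  [same arc LM]
3. ∠MLN = 99°  [△NLM]
4. ∠MPN = 81°  [cyclic NLMP, opposite ∠L+∠P]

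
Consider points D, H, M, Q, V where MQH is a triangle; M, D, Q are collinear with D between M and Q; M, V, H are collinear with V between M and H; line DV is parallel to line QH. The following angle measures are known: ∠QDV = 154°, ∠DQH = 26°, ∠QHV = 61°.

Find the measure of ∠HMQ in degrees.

∠HMQ = 93°

1. ∠HQM = 26°  [D on ray QM]
2. ∠MHQ = 61°  [V on ray HM]
3. ∠HMQ = 93°  [△MQH]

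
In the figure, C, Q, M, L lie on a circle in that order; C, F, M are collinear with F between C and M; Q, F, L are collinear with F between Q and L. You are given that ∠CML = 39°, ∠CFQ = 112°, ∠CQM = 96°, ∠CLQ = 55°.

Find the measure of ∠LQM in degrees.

1. ∠CQL = 39°  [same arc CL]
2. ∠MFQ = 68°  [linear pair at F on CM]
3. ∠MCQ = 29°  [△CFQ]
4. ∠CMQ = 55°  [△CQM]
5. ∠LQM = 57°  [△QFM]

∠LQM = 57°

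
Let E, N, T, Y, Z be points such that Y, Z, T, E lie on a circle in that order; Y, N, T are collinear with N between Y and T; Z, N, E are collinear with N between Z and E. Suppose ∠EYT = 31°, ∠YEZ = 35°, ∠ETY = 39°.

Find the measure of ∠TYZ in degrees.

∠TYZ = 75°

1. ∠TEY = 110°  [△YTE]
2. ∠YTZ = 35°  [same arc YZ]
3. ∠TZY = 70°  [cyclic YZTE, opposite ∠Z+∠E]
4. ∠TYZ = 75°  [△YZT]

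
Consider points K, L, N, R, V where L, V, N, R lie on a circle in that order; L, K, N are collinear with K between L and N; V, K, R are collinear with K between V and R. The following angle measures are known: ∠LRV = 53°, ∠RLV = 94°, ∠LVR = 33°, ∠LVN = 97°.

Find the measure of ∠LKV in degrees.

∠LKV = 117°

1. ∠LNV = 53°  [same arc LV]
2. ∠NLV = 30°  [△LVN]
3. ∠LKV = 117°  [△LKV]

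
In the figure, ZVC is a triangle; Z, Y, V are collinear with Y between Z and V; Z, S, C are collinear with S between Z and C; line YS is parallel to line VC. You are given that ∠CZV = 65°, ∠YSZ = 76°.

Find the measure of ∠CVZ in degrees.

1. ∠SZY = 65°  [Y on ZV, S on ZC]
2. ∠SYZ = 39°  [△ZYS]
3. ∠CVZ = 39°  [YS∥VC, corresponding at Y]

∠CVZ = 39°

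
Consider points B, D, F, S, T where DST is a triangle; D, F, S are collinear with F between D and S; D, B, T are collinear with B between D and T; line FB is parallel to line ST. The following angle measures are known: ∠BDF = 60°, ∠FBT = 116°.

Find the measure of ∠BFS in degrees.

∠BFS = 124°

1. ∠DBF = 64°  [linear pair at B on DT]
2. ∠BFD = 56°  [△DFB]
3. ∠BFS = 124°  [linear pair at F on DS]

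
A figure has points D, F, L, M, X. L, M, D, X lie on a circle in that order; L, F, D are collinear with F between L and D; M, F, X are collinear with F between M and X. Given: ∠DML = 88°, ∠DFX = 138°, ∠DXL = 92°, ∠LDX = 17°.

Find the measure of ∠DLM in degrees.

1. ∠LFM = 138°  [vertical angles at F]
2. ∠LMX = 17°  [same arc LX]
3. ∠DLM = 25°  [△LFM]

∠DLM = 25°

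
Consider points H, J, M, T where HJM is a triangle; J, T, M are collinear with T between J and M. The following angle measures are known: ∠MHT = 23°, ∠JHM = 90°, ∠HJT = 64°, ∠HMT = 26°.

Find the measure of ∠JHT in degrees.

1. ∠HTM = 131°  [△HTM]
2. ∠HTJ = 49°  [linear pair at T on JM]
3. ∠JHT = 67°  [△HJT]

∠JHT = 67°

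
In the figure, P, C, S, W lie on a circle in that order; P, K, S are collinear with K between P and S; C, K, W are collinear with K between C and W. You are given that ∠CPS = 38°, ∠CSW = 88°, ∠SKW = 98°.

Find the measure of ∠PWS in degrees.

1. ∠CWS = 38°  [same arc CS]
2. ∠SCW = 54°  [△CSW]
3. ∠PSW = 44°  [△SKW]
4. ∠SPW = 54°  [same arc SW]
5. ∠PWS = 82°  [△PSW]

∠PWS = 82°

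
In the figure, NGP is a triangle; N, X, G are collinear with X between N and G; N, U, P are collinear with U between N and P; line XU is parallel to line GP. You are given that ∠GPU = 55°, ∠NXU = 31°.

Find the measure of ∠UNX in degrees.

1. ∠GPN = 55°  [U on ray PN]
2. ∠NGP = 31°  [XU∥GP, corresponding at X]
3. ∠GNP = 94°  [△NGP]
4. ∠UNX = 94°  [X on NG, U on NP]

∠UNX = 94°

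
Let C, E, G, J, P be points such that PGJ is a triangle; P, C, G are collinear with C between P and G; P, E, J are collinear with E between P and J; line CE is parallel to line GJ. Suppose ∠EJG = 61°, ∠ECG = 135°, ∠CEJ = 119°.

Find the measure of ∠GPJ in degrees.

1. ∠ECP = 45°  [linear pair at C on PG]
2. ∠CEP = 61°  [linear pair at E on PJ]
3. ∠CPE = 74°  [△PCE]
4. ∠GPJ = 74°  [C on PG, E on PJ]

∠GPJ = 74°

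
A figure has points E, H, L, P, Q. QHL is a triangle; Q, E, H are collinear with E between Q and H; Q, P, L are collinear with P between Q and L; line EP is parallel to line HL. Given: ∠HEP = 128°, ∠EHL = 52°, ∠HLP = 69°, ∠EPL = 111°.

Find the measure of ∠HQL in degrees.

∠HQL = 59°

1. ∠LHQ = 52°  [E on ray HQ]
2. ∠HLQ = 69°  [P on ray LQ]
3. ∠HQL = 59°  [△QHL]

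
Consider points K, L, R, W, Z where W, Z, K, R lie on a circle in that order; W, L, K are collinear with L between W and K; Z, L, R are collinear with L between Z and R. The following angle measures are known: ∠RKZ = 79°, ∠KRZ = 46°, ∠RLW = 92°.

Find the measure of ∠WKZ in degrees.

∠WKZ = 33°

1. ∠KZR = 55°  [△ZKR]
2. ∠KLZ = 92°  [vertical angles at L]
3. ∠WKZ = 33°  [△ZLK]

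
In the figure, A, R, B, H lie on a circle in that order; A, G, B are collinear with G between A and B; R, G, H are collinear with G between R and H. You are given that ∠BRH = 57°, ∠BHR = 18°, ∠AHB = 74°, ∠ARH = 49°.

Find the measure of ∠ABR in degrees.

∠ABR = 56°

1. ∠BAR = 18°  [same arc RB]
2. ∠ARB = 106°  [cyclic ARBH, opposite ∠R+∠H]
3. ∠ABR = 56°  [△ARB]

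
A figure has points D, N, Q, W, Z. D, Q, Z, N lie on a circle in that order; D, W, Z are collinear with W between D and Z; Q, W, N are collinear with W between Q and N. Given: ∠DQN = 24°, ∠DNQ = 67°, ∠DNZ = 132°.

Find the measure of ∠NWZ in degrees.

1. ∠DZN = 24°  [same arc DN]
2. ∠NDZ = 24°  [△DZN]
3. ∠DWN = 89°  [△DWN]
4. ∠NWZ = 91°  [linear pair at W on DZ]

∠NWZ = 91°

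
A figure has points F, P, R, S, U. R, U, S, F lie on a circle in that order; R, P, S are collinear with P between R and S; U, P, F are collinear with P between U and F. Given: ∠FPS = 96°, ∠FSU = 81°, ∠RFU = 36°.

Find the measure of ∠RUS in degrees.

∠RUS = 105°

1. ∠RPU = 96°  [vertical angles at P]
2. ∠FRU = 99°  [cyclic RUSF, opposite ∠R+∠S]
3. ∠RSU = 36°  [same arc RU]
4. ∠FUR = 45°  [△RUF]
5. ∠SRU = 39°  [△RPU]
6. ∠RUS = 105°  [△RUS]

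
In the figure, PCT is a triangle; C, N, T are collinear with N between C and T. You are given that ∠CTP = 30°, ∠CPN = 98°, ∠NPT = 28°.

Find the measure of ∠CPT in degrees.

1. ∠NTP = 30°  [N on ray TC]
2. ∠PNT = 122°  [△PNT]
3. ∠CNP = 58°  [linear pair at N on CT]
4. ∠NCP = 24°  [△PCN]
5. ∠PCT = 24°  [N on ray CT]
6. ∠CPT = 126°  [△PCT]

∠CPT = 126°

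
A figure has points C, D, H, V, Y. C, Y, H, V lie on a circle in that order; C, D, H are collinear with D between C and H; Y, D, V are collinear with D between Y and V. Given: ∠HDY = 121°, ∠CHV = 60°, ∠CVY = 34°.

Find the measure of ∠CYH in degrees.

1. ∠CDY = 59°  [linear pair at D on CH]
2. ∠CYV = 60°  [same arc CV]
3. ∠CHY = 34°  [same arc CY]
4. ∠HCY = 61°  [△CDY]
5. ∠CYH = 85°  [△CYH]

∠CYH = 85°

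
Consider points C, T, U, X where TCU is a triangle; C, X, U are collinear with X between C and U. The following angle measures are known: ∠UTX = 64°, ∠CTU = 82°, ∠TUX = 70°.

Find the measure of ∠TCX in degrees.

1. ∠CUT = 70°  [X on ray UC]
2. ∠TCU = 28°  [△TCU]
3. ∠TCX = 28°  [X on ray CU]

∠TCX = 28°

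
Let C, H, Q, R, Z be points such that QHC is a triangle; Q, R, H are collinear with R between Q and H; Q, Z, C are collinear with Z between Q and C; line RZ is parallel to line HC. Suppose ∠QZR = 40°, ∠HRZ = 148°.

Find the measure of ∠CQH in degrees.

∠CQH = 108°

1. ∠QRZ = 32°  [linear pair at R on QH]
2. ∠RQZ = 108°  [△QRZ]
3. ∠CQH = 108°  [R on QH, Z on QC]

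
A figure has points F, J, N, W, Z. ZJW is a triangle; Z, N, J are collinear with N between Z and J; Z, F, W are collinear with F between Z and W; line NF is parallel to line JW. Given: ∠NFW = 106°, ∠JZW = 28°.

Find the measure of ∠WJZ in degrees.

1. ∠NFZ = 74°  [linear pair at F on ZW]
2. ∠FZN = 28°  [N on ZJ, F on ZW]
3. ∠FNZ = 78°  [△ZNF]
4. ∠WJZ = 78°  [NF∥JW, corresponding at N]

∠WJZ = 78°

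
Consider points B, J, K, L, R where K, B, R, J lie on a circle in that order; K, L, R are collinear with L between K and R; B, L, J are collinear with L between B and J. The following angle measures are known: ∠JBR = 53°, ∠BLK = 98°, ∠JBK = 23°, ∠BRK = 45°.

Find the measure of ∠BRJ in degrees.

1. ∠JLR = 98°  [vertical angles at L]
2. ∠JRK = 23°  [same arc KJ]
3. ∠BJR = 59°  [△RLJ]
4. ∠BRJ = 68°  [△BRJ]

∠BRJ = 68°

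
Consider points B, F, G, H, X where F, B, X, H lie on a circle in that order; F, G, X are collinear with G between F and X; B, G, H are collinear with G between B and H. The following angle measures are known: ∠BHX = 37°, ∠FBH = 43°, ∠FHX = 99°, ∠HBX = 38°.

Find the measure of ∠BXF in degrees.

∠BXF = 62°

1. ∠BFX = 37°  [same arc BX]
2. ∠FBX = 81°  [cyclic FBXH, opposite ∠B+∠H]
3. ∠BXF = 62°  [△FBX]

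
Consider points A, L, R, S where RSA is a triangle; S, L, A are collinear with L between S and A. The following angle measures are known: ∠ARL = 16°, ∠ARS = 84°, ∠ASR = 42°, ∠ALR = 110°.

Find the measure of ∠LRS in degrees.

∠LRS = 68°

1. ∠LSR = 42°  [L on ray SA]
2. ∠RLS = 70°  [linear pair at L on SA]
3. ∠LRS = 68°  [△RSL]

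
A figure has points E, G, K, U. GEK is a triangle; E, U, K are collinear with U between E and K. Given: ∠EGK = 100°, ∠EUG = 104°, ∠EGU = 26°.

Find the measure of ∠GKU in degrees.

1. ∠GEU = 50°  [△GEU]
2. ∠GEK = 50°  [U on ray EK]
3. ∠EKG = 30°  [△GEK]
4. ∠GKU = 30°  [U on ray KE]

∠GKU = 30°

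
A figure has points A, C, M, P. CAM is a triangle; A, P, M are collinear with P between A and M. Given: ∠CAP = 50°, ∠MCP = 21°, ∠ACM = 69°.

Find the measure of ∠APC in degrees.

∠APC = 82°

1. ∠CAM = 50°  [P on ray AM]
2. ∠AMC = 61°  [△CAM]
3. ∠CMP = 61°  [P on ray MA]
4. ∠CPM = 98°  [△CPM]
5. ∠APC = 82°  [linear pair at P on AM]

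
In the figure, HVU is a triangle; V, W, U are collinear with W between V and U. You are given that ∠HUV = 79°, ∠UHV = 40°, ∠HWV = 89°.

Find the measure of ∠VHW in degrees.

1. ∠HVU = 61°  [△HVU]
2. ∠HVW = 61°  [W on ray VU]
3. ∠VHW = 30°  [△HVW]

∠VHW = 30°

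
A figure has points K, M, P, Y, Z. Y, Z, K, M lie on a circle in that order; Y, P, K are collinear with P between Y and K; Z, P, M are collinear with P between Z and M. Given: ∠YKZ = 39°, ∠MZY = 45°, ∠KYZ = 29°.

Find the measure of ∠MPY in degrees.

1. ∠YMZ = 39°  [same arc YZ]
2. ∠KZY = 112°  [△YZK]
3. ∠MKY = 45°  [same arc YM]
4. ∠KMY = 68°  [cyclic YZKM, opposite ∠Z+∠M]
5. ∠KYM = 67°  [△YKM]
6. ∠MPY = 74°  [△YPM]

∠MPY = 74°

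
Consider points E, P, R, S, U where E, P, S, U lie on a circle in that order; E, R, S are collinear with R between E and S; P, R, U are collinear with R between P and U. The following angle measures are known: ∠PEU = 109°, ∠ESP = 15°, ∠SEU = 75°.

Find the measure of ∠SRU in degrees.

1. ∠EUP = 15°  [same arc EP]
2. ∠ERU = 90°  [△ERU]
3. ∠SRU = 90°  [linear pair at R on ES]

∠SRU = 90°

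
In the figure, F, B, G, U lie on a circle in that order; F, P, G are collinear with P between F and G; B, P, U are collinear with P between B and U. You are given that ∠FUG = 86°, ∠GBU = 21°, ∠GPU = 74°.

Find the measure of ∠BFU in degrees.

1. ∠GFU = 21°  [same arc GU]
2. ∠FPU = 106°  [linear pair at P on FG]
3. ∠FGU = 73°  [△FGU]
4. ∠BUF = 53°  [△FPU]
5. ∠FBU = 73°  [same arc FU]
6. ∠BFU = 54°  [△FBU]

∠BFU = 54°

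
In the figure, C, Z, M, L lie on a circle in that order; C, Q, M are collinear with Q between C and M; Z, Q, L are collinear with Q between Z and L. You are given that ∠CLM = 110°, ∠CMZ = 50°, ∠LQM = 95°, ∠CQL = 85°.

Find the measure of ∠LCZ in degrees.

1. ∠CZM = 70°  [cyclic CZML, opposite ∠Z+∠L]
2. ∠CLZ = 50°  [same arc CZ]
3. ∠MCZ = 60°  [△CZM]
4. ∠CQZ = 95°  [vertical angles at Q]
5. ∠CZL = 25°  [△CQZ]
6. ∠LCZ = 105°  [△CZL]

∠LCZ = 105°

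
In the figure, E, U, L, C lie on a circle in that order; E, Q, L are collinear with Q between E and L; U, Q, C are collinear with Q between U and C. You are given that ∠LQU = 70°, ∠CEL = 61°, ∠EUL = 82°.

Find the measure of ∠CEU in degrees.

∠CEU = 110°

1. ∠CQE = 70°  [vertical angles at Q]
2. ∠ECU = 49°  [△EQC]
3. ∠ECL = 98°  [cyclic EULC, opposite ∠U+∠C]
4. ∠CLE = 21°  [△ELC]
5. ∠CUE = 21°  [same arc EC]
6. ∠CEU = 110°  [△EUC]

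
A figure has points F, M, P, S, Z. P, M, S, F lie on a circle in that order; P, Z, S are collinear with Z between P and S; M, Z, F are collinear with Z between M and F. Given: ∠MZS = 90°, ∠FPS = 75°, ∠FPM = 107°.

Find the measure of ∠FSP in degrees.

∠FSP = 58°

1. ∠FZP = 90°  [vertical angles at Z]
2. ∠MFP = 15°  [△PZF]
3. ∠FMP = 58°  [△PMF]
4. ∠FSP = 58°  [same arc PF]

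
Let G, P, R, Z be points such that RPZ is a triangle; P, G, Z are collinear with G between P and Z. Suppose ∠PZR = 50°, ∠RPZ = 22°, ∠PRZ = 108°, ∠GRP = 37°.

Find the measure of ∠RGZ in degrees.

∠RGZ = 59°

1. ∠GPR = 22°  [G on ray PZ]
2. ∠PGR = 121°  [△RPG]
3. ∠RGZ = 59°  [linear pair at G on PZ]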